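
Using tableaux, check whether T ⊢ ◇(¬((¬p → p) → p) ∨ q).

Tableau for the negation ¬◇(¬((¬p → p) → p) ∨ q):
1. ¬◇(¬((¬p → p) → p) ∨ q), 0
2. ¬(¬((¬p → p) → p) ∨ q), 0
3. (¬p → p) → p, 0
4. ¬q, 0
5. p, 0
Accessibility: 0R0
The negation has an open branch (countermodel exists).

Not valid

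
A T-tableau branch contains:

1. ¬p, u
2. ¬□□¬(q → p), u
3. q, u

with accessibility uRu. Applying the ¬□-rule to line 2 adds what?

a fresh world v with uRv, and ¬□¬(q → p) at v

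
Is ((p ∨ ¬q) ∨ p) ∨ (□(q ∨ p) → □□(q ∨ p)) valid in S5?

Tableau for the negation ¬(((p ∨ ¬q) ∨ p) ∨ (□(q ∨ p) → □□(q ∨ p))):
1. ¬(((p ∨ ¬q) ∨ p) ∨ (□(q ∨ p) → □□(q ∨ p))), w0
2. ¬((p ∨ ¬q) ∨ p), w0
3. ¬(□(q ∨ p) → □□(q ∨ p)), w0
4. ¬(p ∨ ¬q), w0
5. ¬p, w0
6. □(q ∨ p), w0
7. ¬□□(q ∨ p), w0
8. q, w0
9. q ∨ p, w0
10. ¬□(q ∨ p), w1
11. q ∨ p, w1
12. p, w1
13. ¬(q ∨ p), w2
14. ¬q, w2
15. ¬p, w2
16. q ∨ p, w2
17. p, w2
Accessibility: w0Rw0, w0Rw1, w0Rw2, w1Rw0, w1Rw1, w1Rw2, w2Rw0, w2Rw1, w2Rw2
Branch closes: p and ¬p both at w2.
Every branch of the negation's tableau closes; the branch above is one of them.

Yes, valid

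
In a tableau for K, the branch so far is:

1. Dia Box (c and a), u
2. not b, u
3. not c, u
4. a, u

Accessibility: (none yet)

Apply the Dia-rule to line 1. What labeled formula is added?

a fresh world v with uRv, and Box (c and a) at v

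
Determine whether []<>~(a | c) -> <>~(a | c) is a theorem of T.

Tableau for the negation ~([]<>~(a | c) -> <>~(a | c)):
1. ~([]<>~(a | c) -> <>~(a | c)), u
2. []<>~(a | c), u
3. ~<>~(a | c), u
4. <>~(a | c), u
5. a | c, u
6. c, u
7. ~(a | c), v
8. ~a, v
9. ~c, v
10. <>~(a | c), v
11. a | c, v
12. c, v
Accessibility: uRu, uRv, vRv
Branch closes: c and ~c both at v.
Every branch of the negation's tableau closes; the branch above is one of them.

Valid in T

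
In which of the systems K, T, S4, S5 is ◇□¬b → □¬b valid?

S4-tableau for the negation ¬(◇□¬b → □¬b):
1. ¬(◇□¬b → □¬b), w0
2. ◇□¬b, w0   [¬→-rule on 1]
3. ¬□¬b, w0   [¬→-rule on 1]
4. □¬b, w1   [◇-rule on 2: fresh world w1, w0Rw1]
5. ¬b, w1   [□-rule on 4 via w1Rw1]
6. b, w2   [¬□-rule on 3: fresh world w2, w0Rw2]
Accessibility: w0Rw0, w0Rw1, w0Rw2, w1Rw1, w2Rw2
Complete open branch: countermodel on an S4-frame, so not valid in S4, nor in K, T (the same frame is also a K-frame and a T-frame).
S5-tableau for the negation ¬(◇□¬b → □¬b):
1. ¬(◇□¬b → □¬b), w0
2. ◇□¬b, w0   [¬→-rule on 1]
3. ¬□¬b, w0   [¬→-rule on 1]
4. □¬b, w1   [◇-rule on 2: fresh world w1, w0Rw1]
5. ¬b, w0   [□-rule on 4 via w1Rw0]
6. ¬b, w1   [□-rule on 4 via w1Rw1]
7. b, w2   [¬□-rule on 3: fresh world w2, w0Rw2]
8. ¬b, w2   [□-rule on 4 via w1Rw2]
Accessibility: w0Rw0, w0Rw1, w0Rw2, w1Rw0, w1Rw1, w1Rw2, w2Rw0, w2Rw1, w2Rw2
Branch closes: b and ¬b both at w2.
Every branch closes (one shown): valid in S5.

S5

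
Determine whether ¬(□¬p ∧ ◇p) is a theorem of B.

Valid

Tableau for the negation □¬p ∧ ◇p:
1. □¬p ∧ ◇p, w0
2. □¬p, w0
3. ◇p, w0
4. ¬p, w0
5. p, w1
6. ¬p, w1
Accessibility: w0Rw0, w0Rw1, w1Rw0, w1Rw1
Branch closes: p and ¬p both at w1.
Every branch of the negation's tableau closes; the branch above is one of them.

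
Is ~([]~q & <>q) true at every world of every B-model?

Tableau for the negation []~q & <>q:
1. []~q & <>q, u
2. []~q, u
3. <>q, u
4. ~q, u
5. q, v
6. ~q, v
Accessibility: uRu, uRv, vRu, vRv
Branch closes: q and ~q both at v.
Every branch of the negation's tableau closes; the branch above is one of them.

Yes, valid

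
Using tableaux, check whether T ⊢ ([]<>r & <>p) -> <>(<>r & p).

Yes, valid

Tableau for the negation ~(([]<>r & <>p) -> <>(<>r & p)):
1. ~(([]<>r & <>p) -> <>(<>r & p)), u
2. []<>r & <>p, u
3. ~<>(<>r & p), u
4. []<>r, u
5. <>p, u
6. ~(<>r & p), u
7. <>r, u
8. ~p, u
9. p, v
10. ~(<>r & p), v
11. <>r, v
12. ~<>r, v
13. ~r, v
14. r, w
15. ~(<>r & p), w
16. <>r, w
17. ~p, w
18. r, x
19. ~r, x
Accessibility: uRu, uRv, uRw, vRv, vRx, wRw, xRx
Branch closes: r and ~r both at x.
All branches of the negation close; one closing branch shown above.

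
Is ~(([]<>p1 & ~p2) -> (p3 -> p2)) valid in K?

No, not valid

Tableau for the negation ([]<>p1 & ~p2) -> (p3 -> p2):
1. ([]<>p1 & ~p2) -> (p3 -> p2), w0
2. p3 -> p2, w0   [->-rule on 1 (branches; this branch)]
3. p2, w0   [->-rule on 2 (branches; this branch)]
The negation has an open branch (countermodel exists).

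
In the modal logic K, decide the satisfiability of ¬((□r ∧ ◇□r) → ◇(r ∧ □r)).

1. ¬((□r ∧ ◇□r) → ◇(r ∧ □r)), w0
2. □r ∧ ◇□r, w0
3. ¬◇(r ∧ □r), w0
4. □r, w0
5. ◇□r, w0
6. □r, w1
7. ¬(r ∧ □r), w1
8. r, w1
9. ¬□r, w1
10. ¬r, w2
11. r, w2
Accessibility: w0Rw1, w1Rw2
Branch closes: r and ¬r both at w2.
All branches of the tableau close; one closing branch shown above.

No, unsatisfiable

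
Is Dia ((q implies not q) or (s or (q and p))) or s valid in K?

Tableau for the negation not (Dia ((q implies not q) or (s or (q and p))) or s):
1. not (Dia ((q implies not q) or (s or (q and p))) or s), w0
2. not Dia ((q implies not q) or (s or (q and p))), w0   [neg-or-rule on 1]
3. not s, w0   [neg-or-rule on 1]
The negation has an open branch (countermodel exists).

Invalid (countermodel exists)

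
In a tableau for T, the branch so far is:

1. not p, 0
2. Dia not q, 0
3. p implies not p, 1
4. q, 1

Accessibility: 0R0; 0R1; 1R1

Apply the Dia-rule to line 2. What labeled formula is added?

a fresh world 2 with 0R2, and not q at 2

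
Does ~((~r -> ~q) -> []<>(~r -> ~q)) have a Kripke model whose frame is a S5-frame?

1. ~((~r -> ~q) -> []<>(~r -> ~q)), 0
2. ~r -> ~q, 0
3. ~[]<>(~r -> ~q), 0
4. ~q, 0
5. ~<>(~r -> ~q), 1
6. ~(~r -> ~q), 0
7. ~r, 0
8. q, 0
Accessibility: 0R0, 0R1, 1R0, 1R1
Branch closes: q and ~q both at 0.
(One branch shown.) All branches close.

Unsatisfiable (every branch closes)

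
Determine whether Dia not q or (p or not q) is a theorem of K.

No, not valid

Tableau for the negation not (Dia not q or (p or not q)):
1. not (Dia not q or (p or not q)), 0
2. not Dia not q, 0
3. not (p or not q), 0
4. not p, 0
5. q, 0
The negation has an open branch (countermodel exists).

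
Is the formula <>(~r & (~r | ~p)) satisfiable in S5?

1. <>(~r & (~r | ~p)), w0
2. ~r & (~r | ~p), w1
3. ~r, w1
4. ~r | ~p, w1
5. ~p, w1
Accessibility: w0Rw0, w0Rw1, w1Rw0, w1Rw1

Yes, satisfiable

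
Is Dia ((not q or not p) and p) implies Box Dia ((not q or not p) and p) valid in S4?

No, not valid

Tableau for the negation not (Dia ((not q or not p) and p) implies Box Dia ((not q or not p) and p)):
1. not (Dia ((not q or not p) and p) implies Box Dia ((not q or not p) and p)), u
2. Dia ((not q or not p) and p), u
3. not Box Dia ((not q or not p) and p), u
4. (not q or not p) and p, v
5. not q or not p, v
6. p, v
7. not q, v
8. not Dia ((not q or not p) and p), w
9. not ((not q or not p) and p), w
10. not p, w
Accessibility: uRu, uRv, uRw, vRv, wRw
The negation has an open branch (countermodel exists).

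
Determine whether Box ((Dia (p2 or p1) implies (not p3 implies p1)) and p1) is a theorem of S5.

Not valid

Tableau for the negation not Box ((Dia (p2 or p1) implies (not p3 implies p1)) and p1):
1. not Box ((Dia (p2 or p1) implies (not p3 implies p1)) and p1), u
2. not ((Dia (p2 or p1) implies (not p3 implies p1)) and p1), v
3. not p1, v
Accessibility: uRu, uRv, vRu, vRv
The negation has an open branch (countermodel exists).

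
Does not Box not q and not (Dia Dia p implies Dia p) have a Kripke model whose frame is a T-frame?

Satisfiable (open branch found)

1. not Box not q and not (Dia Dia p implies Dia p), u
2. not Box not q, u
3. not (Dia Dia p implies Dia p), u
4. Dia Dia p, u
5. not Dia p, u
6. not p, u
7. q, v
8. not p, v
9. Dia p, w
10. not p, w
11. p, x
Accessibility: uRu, uRv, uRw, vRv, wRw, wRx, xRx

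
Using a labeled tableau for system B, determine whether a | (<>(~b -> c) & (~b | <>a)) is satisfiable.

Satisfiable

1. a | (<>(~b -> c) & (~b | <>a)), u
2. <>(~b -> c) & (~b | <>a), u
3. <>(~b -> c), u
4. ~b | <>a, u
5. <>a, u
6. ~b -> c, v
7. c, v
8. a, w
Accessibility: uRu, uRv, uRw, vRu, vRv, wRu, wRw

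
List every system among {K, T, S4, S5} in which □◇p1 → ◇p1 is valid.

K-tableau for the negation ¬(□◇p1 → ◇p1):
1. ¬(□◇p1 → ◇p1), u
2. □◇p1, u
3. ¬◇p1, u
Complete open branch: countermodel on a K-frame, so not valid in K.
T-tableau for the negation ¬(□◇p1 → ◇p1):
1. ¬(□◇p1 → ◇p1), u
2. □◇p1, u
3. ¬◇p1, u
4. ◇p1, u
5. ¬p1, u
6. p1, v
7. ◇p1, v
8. ¬p1, v
Accessibility: uRu, uRv, vRv
Branch closes: p1 and ¬p1 both at v.
Every branch closes (one shown): valid in T, hence also in S4, S5 (every theorem of T is a theorem of S4 and S5).

T, S4, S5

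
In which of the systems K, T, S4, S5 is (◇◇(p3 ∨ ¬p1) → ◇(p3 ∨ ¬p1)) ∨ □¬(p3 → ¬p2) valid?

S4, S5

T-tableau for the negation ¬((◇◇(p3 ∨ ¬p1) → ◇(p3 ∨ ¬p1)) ∨ □¬(p3 → ¬p2)):
1. ¬((◇◇(p3 ∨ ¬p1) → ◇(p3 ∨ ¬p1)) ∨ □¬(p3 → ¬p2)), u
2. ¬(◇◇(p3 ∨ ¬p1) → ◇(p3 ∨ ¬p1)), u
3. ¬□¬(p3 → ¬p2), u
4. ◇◇(p3 ∨ ¬p1), u
5. ¬◇(p3 ∨ ¬p1), u
6. ¬(p3 ∨ ¬p1), u
7. ¬p3, u
8. p1, u
9. p3 → ¬p2, v
10. ¬(p3 ∨ ¬p1), v
11. ¬p3, v
12. p1, v
13. ¬p2, v
14. ◇(p3 ∨ ¬p1), w
15. ¬(p3 ∨ ¬p1), w
16. ¬p3, w
17. p1, w
18. p3 ∨ ¬p1, x
19. ¬p1, x
Accessibility: uRu, uRv, uRw, vRv, wRw, wRx, xRx
Complete open branch: countermodel on a T-frame, so not valid in T, nor in K (the same frame is also a K-frame).
S4-tableau for the negation ¬((◇◇(p3 ∨ ¬p1) → ◇(p3 ∨ ¬p1)) ∨ □¬(p3 → ¬p2)):
1. ¬((◇◇(p3 ∨ ¬p1) → ◇(p3 ∨ ¬p1)) ∨ □¬(p3 → ¬p2)), u
2. ¬(◇◇(p3 ∨ ¬p1) → ◇(p3 ∨ ¬p1)), u
3. ¬□¬(p3 → ¬p2), u
4. ◇◇(p3 ∨ ¬p1), u
5. ¬◇(p3 ∨ ¬p1), u
6. ¬(p3 ∨ ¬p1), u
7. ¬p3, u
8. p1, u
9. p3 → ¬p2, v
10. ¬(p3 ∨ ¬p1), v
11. ¬p3, v
12. p1, v
13. ¬p2, v
14. ◇(p3 ∨ ¬p1), w
15. ¬(p3 ∨ ¬p1), w
16. ¬p3, w
17. p1, w
18. p3 ∨ ¬p1, x
19. ¬(p3 ∨ ¬p1), x
20. ¬p3, x
21. p1, x
22. ¬p1, x
Accessibility: uRu, uRv, uRw, uRx, vRv, wRw, wRx, xRx
Branch closes: p1 and ¬p1 both at x.
Every branch closes (one shown): valid in S4, hence also in S5 (every theorem of S4 is a theorem of S5).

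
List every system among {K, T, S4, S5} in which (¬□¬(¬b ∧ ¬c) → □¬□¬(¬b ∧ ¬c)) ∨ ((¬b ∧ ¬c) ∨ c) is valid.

S5

S5-tableau for the negation ¬((¬□¬(¬b ∧ ¬c) → □¬□¬(¬b ∧ ¬c)) ∨ ((¬b ∧ ¬c) ∨ c)):
1. ¬((¬□¬(¬b ∧ ¬c) → □¬□¬(¬b ∧ ¬c)) ∨ ((¬b ∧ ¬c) ∨ c)), 0
2. ¬(¬□¬(¬b ∧ ¬c) → □¬□¬(¬b ∧ ¬c)), 0
3. ¬((¬b ∧ ¬c) ∨ c), 0
4. ¬□¬(¬b ∧ ¬c), 0
5. ¬□¬□¬(¬b ∧ ¬c), 0
6. ¬(¬b ∧ ¬c), 0
7. ¬c, 0
8. b, 0
9. ¬b ∧ ¬c, 1
10. ¬b, 1
11. ¬c, 1
12. □¬(¬b ∧ ¬c), 2
13. ¬(¬b ∧ ¬c), 1
14. ¬(¬b ∧ ¬c), 2
15. c, 1
Accessibility: 0R0, 0R1, 0R2, 1R0, 1R1, 1R2, 2R0, 2R1, 2R2
Branch closes: c and ¬c both at 1.
Every branch closes (one shown): valid in S5.
S4-tableau for the negation ¬((¬□¬(¬b ∧ ¬c) → □¬□¬(¬b ∧ ¬c)) ∨ ((¬b ∧ ¬c) ∨ c)):
1. ¬((¬□¬(¬b ∧ ¬c) → □¬□¬(¬b ∧ ¬c)) ∨ ((¬b ∧ ¬c) ∨ c)), 0
2. ¬(¬□¬(¬b ∧ ¬c) → □¬□¬(¬b ∧ ¬c)), 0
3. ¬((¬b ∧ ¬c) ∨ c), 0
4. ¬□¬(¬b ∧ ¬c), 0
5. ¬□¬□¬(¬b ∧ ¬c), 0
6. ¬(¬b ∧ ¬c), 0
7. ¬c, 0
8. b, 0
9. ¬b ∧ ¬c, 1
10. ¬b, 1
11. ¬c, 1
12. □¬(¬b ∧ ¬c), 2
13. ¬(¬b ∧ ¬c), 2
14. c, 2
Accessibility: 0R0, 0R1, 0R2, 1R1, 2R2
Complete open branch: countermodel on an S4-frame, so not valid in S4, nor in K, T (the same frame is also a K-frame and a T-frame).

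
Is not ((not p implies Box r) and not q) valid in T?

Not valid

Tableau for the negation (not p implies Box r) and not q:
1. (not p implies Box r) and not q, u
2. not p implies Box r, u
3. not q, u
4. Box r, u
5. r, u
Accessibility: uRu
The negation has an open branch (countermodel exists).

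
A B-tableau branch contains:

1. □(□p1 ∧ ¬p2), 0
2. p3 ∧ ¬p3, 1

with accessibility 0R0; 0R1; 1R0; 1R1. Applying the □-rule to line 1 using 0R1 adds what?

□p1 ∧ ¬p2, 1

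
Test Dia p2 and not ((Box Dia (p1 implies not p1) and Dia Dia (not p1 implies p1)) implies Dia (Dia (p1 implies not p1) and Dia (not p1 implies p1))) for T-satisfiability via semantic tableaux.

No, unsatisfiable

1. Dia p2 and not ((Box Dia (p1 implies not p1) and Dia Dia (not p1 implies p1)) implies Dia (Dia (p1 implies not p1) and Dia (not p1 implies p1))), u
2. Dia p2, u
3. not ((Box Dia (p1 implies not p1) and Dia Dia (not p1 implies p1)) implies Dia (Dia (p1 implies not p1) and Dia (not p1 implies p1))), u
4. Box Dia (p1 implies not p1) and Dia Dia (not p1 implies p1), u
5. not Dia (Dia (p1 implies not p1) and Dia (not p1 implies p1)), u
6. Box Dia (p1 implies not p1), u
7. Dia Dia (not p1 implies p1), u
8. not (Dia (p1 implies not p1) and Dia (not p1 implies p1)), u
9. Dia (p1 implies not p1), u
10. not Dia (not p1 implies p1), u
11. not (not p1 implies p1), u
12. not p1, u
13. p2, v
14. not (Dia (p1 implies not p1) and Dia (not p1 implies p1)), v
15. Dia (p1 implies not p1), v
16. not (not p1 implies p1), v
17. not p1, v
18. not Dia (not p1 implies p1), v
19. Dia (not p1 implies p1), w
20. not (Dia (p1 implies not p1) and Dia (not p1 implies p1)), w
21. Dia (p1 implies not p1), w
22. not (not p1 implies p1), w
23. not p1, w
24. not Dia (not p1 implies p1), w
25. p1 implies not p1, x
26. not (Dia (p1 implies not p1) and Dia (not p1 implies p1)), x
27. Dia (p1 implies not p1), x
28. not (not p1 implies p1), x
29. not p1, x
30. not Dia (not p1 implies p1), x
31. p1 implies not p1, y
32. not (not p1 implies p1), y
33. not p1, y
34. not p1 implies p1, z
35. not (not p1 implies p1), z
36. not p1, z
37. p1, z
Accessibility: uRu, uRv, uRw, uRx, vRv, vRy, wRw, wRz, xRx, yRy, zRz
Branch closes: p1 and not p1 both at z.
(One branch shown.) All branches close.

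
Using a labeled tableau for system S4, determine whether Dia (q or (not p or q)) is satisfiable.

Satisfiable (open branch found)

1. Dia (q or (not p or q)), u
2. q or (not p or q), v   [Dia-rule on 1: fresh world v, uRv]
3. not p or q, v   [or-rule on 2 (branches; this branch)]
4. q, v   [or-rule on 3 (branches; this branch)]
Accessibility: uRu, uRv, vRv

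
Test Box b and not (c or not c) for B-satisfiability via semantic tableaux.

Unsatisfiable

1. Box b and not (c or not c), w0
2. Box b, w0
3. not (c or not c), w0
4. not c, w0
5. c, w0
Accessibility: w0Rw0
Branch closes: c and not c both at w0.
(One branch shown.) All branches close.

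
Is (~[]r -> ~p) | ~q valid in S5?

Not valid

Tableau for the negation ~((~[]r -> ~p) | ~q):
1. ~((~[]r -> ~p) | ~q), u
2. ~(~[]r -> ~p), u
3. q, u
4. ~[]r, u
5. p, u
6. ~r, v
Accessibility: uRu, uRv, vRu, vRv
The negation has an open branch (countermodel exists).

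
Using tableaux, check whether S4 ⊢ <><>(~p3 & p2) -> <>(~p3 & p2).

Tableau for the negation ~(<><>(~p3 & p2) -> <>(~p3 & p2)):
1. ~(<><>(~p3 & p2) -> <>(~p3 & p2)), 0
2. <><>(~p3 & p2), 0   [~->-rule on 1]
3. ~<>(~p3 & p2), 0   [~->-rule on 1]
4. ~(~p3 & p2), 0   [~<>-rule on 3 via 0R0]
5. ~p2, 0   [~&-rule on 4 (branches; this branch)]
6. <>(~p3 & p2), 1   [<>-rule on 2: fresh world 1, 0R1]
7. ~(~p3 & p2), 1   [~<>-rule on 3 via 0R1]
8. ~p2, 1   [~&-rule on 7 (branches; this branch)]
9. ~p3 & p2, 2   [<>-rule on 6: fresh world 2, 1R2]
10. ~p3, 2   [&-rule on 9]
11. p2, 2   [&-rule on 9]
12. ~(~p3 & p2), 2   [~<>-rule on 3 via 0R2]
13. ~p2, 2   [~&-rule on 12 (branches; this branch)]
Accessibility: 0R0, 0R1, 0R2, 1R1, 1R2, 2R2
Branch closes: p2 and ~p2 both at 2.
All branches of the negation close; one closing branch shown above.

Valid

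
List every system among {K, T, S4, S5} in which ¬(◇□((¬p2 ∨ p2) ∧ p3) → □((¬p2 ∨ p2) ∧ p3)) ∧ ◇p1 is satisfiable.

S4-tableau for the formula:
1. ¬(◇□((¬p2 ∨ p2) ∧ p3) → □((¬p2 ∨ p2) ∧ p3)) ∧ ◇p1, 0
2. ¬(◇□((¬p2 ∨ p2) ∧ p3) → □((¬p2 ∨ p2) ∧ p3)), 0
3. ◇p1, 0
4. ◇□((¬p2 ∨ p2) ∧ p3), 0
5. ¬□((¬p2 ∨ p2) ∧ p3), 0
6. p1, 1
7. □((¬p2 ∨ p2) ∧ p3), 2
8. (¬p2 ∨ p2) ∧ p3, 2
9. ¬p2 ∨ p2, 2
10. p3, 2
11. p2, 2
12. ¬((¬p2 ∨ p2) ∧ p3), 3
13. ¬p3, 3
Accessibility: 0R0, 0R1, 0R2, 0R3, 1R1, 2R2, 3R3
Complete open branch: satisfiable in S4, hence also in K, T (this S4-model is also a K-model and a T-model).
S5-tableau for the formula:
1. ¬(◇□((¬p2 ∨ p2) ∧ p3) → □((¬p2 ∨ p2) ∧ p3)) ∧ ◇p1, 0
2. ¬(◇□((¬p2 ∨ p2) ∧ p3) → □((¬p2 ∨ p2) ∧ p3)), 0
3. ◇p1, 0
4. ◇□((¬p2 ∨ p2) ∧ p3), 0
5. ¬□((¬p2 ∨ p2) ∧ p3), 0
6. p1, 1
7. □((¬p2 ∨ p2) ∧ p3), 2
8. (¬p2 ∨ p2) ∧ p3, 0
9. ¬p2 ∨ p2, 0
10. p3, 0
11. (¬p2 ∨ p2) ∧ p3, 1
12. ¬p2 ∨ p2, 1
13. p3, 1
14. (¬p2 ∨ p2) ∧ p3, 2
15. ¬p2 ∨ p2, 2
16. p3, 2
17. p2, 0
18. p2, 1
19. p2, 2
20. ¬((¬p2 ∨ p2) ∧ p3), 3
21. (¬p2 ∨ p2) ∧ p3, 3
22. ¬p2 ∨ p2, 3
23. p3, 3
24. ¬(¬p2 ∨ p2), 3
25. p2, 3
26. ¬p2, 3
Accessibility: 0R0, 0R1, 0R2, 0R3, 1R0, 1R1, 1R2, 1R3, 2R0, 2R1, 2R2, 2R3, 3R0, 3R1, 3R2, 3R3
Branch closes: p2 and ¬p2 both at 3.
Every branch closes (one shown): unsatisfiable in S5.

K, T, S4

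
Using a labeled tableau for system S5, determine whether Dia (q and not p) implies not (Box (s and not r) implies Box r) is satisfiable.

1. Dia (q and not p) implies not (Box (s and not r) implies Box r), u
2. not (Box (s and not r) implies Box r), u
3. Box (s and not r), u
4. not Box r, u
5. s and not r, u
6. s, u
7. not r, u
8. not r, v
9. s and not r, v
10. s, v
Accessibility: uRu, uRv, vRu, vRv

Yes, satisfiable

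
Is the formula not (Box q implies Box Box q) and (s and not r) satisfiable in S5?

1. not (Box q implies Box Box q) and (s and not r), u
2. not (Box q implies Box Box q), u   [and-rule on 1]
3. s and not r, u   [and-rule on 1]
4. Box q, u   [neg-implies-rule on 2]
5. not Box Box q, u   [neg-implies-rule on 2]
6. s, u   [and-rule on 3]
7. not r, u   [and-rule on 3]
8. q, u   [Box-rule on 4 via uRu]
9. not Box q, v   [neg-Box-rule on 5: fresh world v, uRv]
10. q, v   [Box-rule on 4 via uRv]
11. not q, w   [neg-Box-rule on 9: fresh world w, vRw]
12. q, w   [Box-rule on 4 via uRw]
Accessibility: uRu, uRv, uRw, vRu, vRv, vRw, wRu, wRv, wRw
Branch closes: q and not q both at w.
(One branch shown.) All branches close.

Unsatisfiable (every branch closes)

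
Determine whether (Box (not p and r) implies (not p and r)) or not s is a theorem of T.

Tableau for the negation not ((Box (not p and r) implies (not p and r)) or not s):
1. not ((Box (not p and r) implies (not p and r)) or not s), 0
2. not (Box (not p and r) implies (not p and r)), 0
3. s, 0
4. Box (not p and r), 0
5. not (not p and r), 0
6. not p and r, 0
7. not p, 0
8. r, 0
9. not r, 0
Accessibility: 0R0
Branch closes: r and not r both at 0.
Every branch of the negation's tableau closes; the branch above is one of them.

Yes, valid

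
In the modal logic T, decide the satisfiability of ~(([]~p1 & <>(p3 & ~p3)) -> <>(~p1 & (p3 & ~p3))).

1. ~(([]~p1 & <>(p3 & ~p3)) -> <>(~p1 & (p3 & ~p3))), w0
2. []~p1 & <>(p3 & ~p3), w0
3. ~<>(~p1 & (p3 & ~p3)), w0
4. []~p1, w0
5. <>(p3 & ~p3), w0
6. ~(~p1 & (p3 & ~p3)), w0
7. ~p1, w0
8. ~(p3 & ~p3), w0
9. p3, w0
10. p3 & ~p3, w1
11. p3, w1
12. ~p3, w1
Accessibility: w0Rw0, w0Rw1, w1Rw1
Branch closes: p3 and ~p3 both at w1.
All branches of the tableau close; one closing branch shown above.

No, unsatisfiable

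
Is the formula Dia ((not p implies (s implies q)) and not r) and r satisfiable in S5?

Yes, satisfiable

1. Dia ((not p implies (s implies q)) and not r) and r, 0
2. Dia ((not p implies (s implies q)) and not r), 0
3. r, 0
4. (not p implies (s implies q)) and not r, 1
5. not p implies (s implies q), 1
6. not r, 1
7. s implies q, 1
8. q, 1
Accessibility: 0R0, 0R1, 1R0, 1R1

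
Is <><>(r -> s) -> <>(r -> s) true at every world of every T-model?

Tableau for the negation ~(<><>(r -> s) -> <>(r -> s)):
1. ~(<><>(r -> s) -> <>(r -> s)), 0
2. <><>(r -> s), 0
3. ~<>(r -> s), 0
4. ~(r -> s), 0
5. r, 0
6. ~s, 0
7. <>(r -> s), 1
8. ~(r -> s), 1
9. r, 1
10. ~s, 1
11. r -> s, 2
12. s, 2
Accessibility: 0R0, 0R1, 1R1, 1R2, 2R2
The negation has an open branch (countermodel exists).

Invalid (countermodel exists)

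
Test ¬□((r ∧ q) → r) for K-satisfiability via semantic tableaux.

1. ¬□((r ∧ q) → r), 0
2. ¬((r ∧ q) → r), 1
3. r ∧ q, 1
4. ¬r, 1
5. r, 1
6. q, 1
Accessibility: 0R1
Branch closes: r and ¬r both at 1.
(One branch shown.) All branches close.

Unsatisfiable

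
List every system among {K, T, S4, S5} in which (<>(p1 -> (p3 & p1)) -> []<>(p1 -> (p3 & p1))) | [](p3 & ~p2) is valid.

S5-tableau for the negation ~((<>(p1 -> (p3 & p1)) -> []<>(p1 -> (p3 & p1))) | [](p3 & ~p2)):
1. ~((<>(p1 -> (p3 & p1)) -> []<>(p1 -> (p3 & p1))) | [](p3 & ~p2)), u
2. ~(<>(p1 -> (p3 & p1)) -> []<>(p1 -> (p3 & p1))), u   [~|-rule on 1]
3. ~[](p3 & ~p2), u   [~|-rule on 1]
4. <>(p1 -> (p3 & p1)), u   [~->-rule on 2]
5. ~[]<>(p1 -> (p3 & p1)), u   [~->-rule on 2]
6. ~(p3 & ~p2), v   [~[]-rule on 3: fresh world v, uRv]
7. p2, v   [~&-rule on 6 (branches; this branch)]
8. p1 -> (p3 & p1), w   [<>-rule on 4: fresh world w, uRw]
9. p3 & p1, w   [->-rule on 8 (branches; this branch)]
10. p3, w   [&-rule on 9]
11. p1, w   [&-rule on 9]
12. ~<>(p1 -> (p3 & p1)), x   [~[]-rule on 5: fresh world x, uRx]
13. ~(p1 -> (p3 & p1)), u   [~<>-rule on 12 via xRu]
14. p1, u   [~->-rule on 13]
15. ~(p3 & p1), u   [~->-rule on 13]
16. ~(p1 -> (p3 & p1)), v   [~<>-rule on 12 via xRv]
17. p1, v   [~->-rule on 16]
18. ~(p3 & p1), v   [~->-rule on 16]
19. ~(p1 -> (p3 & p1)), w   [~<>-rule on 12 via xRw]
20. ~(p3 & p1), w   [~->-rule on 19]
21. ~(p1 -> (p3 & p1)), x   [~<>-rule on 12 via xRx]
22. p1, x   [~->-rule on 21]
23. ~(p3 & p1), x   [~->-rule on 21]
24. ~p3, u   [~&-rule on 15 (branches; this branch)]
25. ~p3, v   [~&-rule on 18 (branches; this branch)]
26. ~p1, w   [~&-rule on 20 (branches; this branch)]
Accessibility: uRu, uRv, uRw, uRx, vRu, vRv, vRw, vRx, wRu, wRv, wRw, wRx, xRu, xRv, xRw, xRx
Branch closes: p1 and ~p1 both at w.
Every branch closes (one shown): valid in S5.
S4-tableau for the negation ~((<>(p1 -> (p3 & p1)) -> []<>(p1 -> (p3 & p1))) | [](p3 & ~p2)):
1. ~((<>(p1 -> (p3 & p1)) -> []<>(p1 -> (p3 & p1))) | [](p3 & ~p2)), u
2. ~(<>(p1 -> (p3 & p1)) -> []<>(p1 -> (p3 & p1))), u   [~|-rule on 1]
3. ~[](p3 & ~p2), u   [~|-rule on 1]
4. <>(p1 -> (p3 & p1)), u   [~->-rule on 2]
5. ~[]<>(p1 -> (p3 & p1)), u   [~->-rule on 2]
6. ~(p3 & ~p2), v   [~[]-rule on 3: fresh world v, uRv]
7. p2, v   [~&-rule on 6 (branches; this branch)]
8. p1 -> (p3 & p1), w   [<>-rule on 4: fresh world w, uRw]
9. p3 & p1, w   [->-rule on 8 (branches; this branch)]
10. p3, w   [&-rule on 9]
11. p1, w   [&-rule on 9]
12. ~<>(p1 -> (p3 & p1)), x   [~[]-rule on 5: fresh world x, uRx]
13. ~(p1 -> (p3 & p1)), x   [~<>-rule on 12 via xRx]
14. p1, x   [~->-rule on 13]
15. ~(p3 & p1), x   [~->-rule on 13]
16. ~p3, x   [~&-rule on 15 (branches; this branch)]
Accessibility: uRu, uRv, uRw, uRx, vRv, wRw, xRx
Complete open branch: countermodel on an S4-frame, so not valid in S4, nor in K, T (the same frame is also a K-frame and a T-frame).

S5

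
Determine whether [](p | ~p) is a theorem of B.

Tableau for the negation ~[](p | ~p):
1. ~[](p | ~p), 0
2. ~(p | ~p), 1
3. ~p, 1
4. p, 1
Accessibility: 0R0, 0R1, 1R0, 1R1
Branch closes: p and ~p both at 1.
Every branch of the negation's tableau closes; the branch above is one of them.

Valid in B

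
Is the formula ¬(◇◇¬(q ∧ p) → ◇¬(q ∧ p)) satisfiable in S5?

1. ¬(◇◇¬(q ∧ p) → ◇¬(q ∧ p)), u
2. ◇◇¬(q ∧ p), u
3. ¬◇¬(q ∧ p), u
4. q ∧ p, u
5. q, u
6. p, u
7. ◇¬(q ∧ p), v
8. q ∧ p, v
9. q, v
10. p, v
11. ¬(q ∧ p), w
12. q ∧ p, w
13. q, w
14. p, w
15. ¬p, w
Accessibility: uRu, uRv, uRw, vRu, vRv, vRw, wRu, wRv, wRw
Branch closes: p and ¬p both at w.
Every branch closes; the branch above is one of them.

No, unsatisfiable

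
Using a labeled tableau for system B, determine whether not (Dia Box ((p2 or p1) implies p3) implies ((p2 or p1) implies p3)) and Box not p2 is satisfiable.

1. not (Dia Box ((p2 or p1) implies p3) implies ((p2 or p1) implies p3)) and Box not p2, 0
2. not (Dia Box ((p2 or p1) implies p3) implies ((p2 or p1) implies p3)), 0
3. Box not p2, 0
4. Dia Box ((p2 or p1) implies p3), 0
5. not ((p2 or p1) implies p3), 0
6. p2 or p1, 0
7. not p3, 0
8. not p2, 0
9. p1, 0
10. Box ((p2 or p1) implies p3), 1
11. not p2, 1
12. (p2 or p1) implies p3, 0
13. (p2 or p1) implies p3, 1
14. not (p2 or p1), 0
15. not p1, 0
Accessibility: 0R0, 0R1, 1R0, 1R1
Branch closes: p1 and not p1 both at 0.
All branches of the tableau close; one closing branch shown above.

Unsatisfiable (every branch closes)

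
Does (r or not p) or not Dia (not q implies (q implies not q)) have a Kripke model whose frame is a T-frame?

1. (r or not p) or not Dia (not q implies (q implies not q)), w0
2. r or not p, w0
3. not p, w0
Accessibility: w0Rw0

Satisfiable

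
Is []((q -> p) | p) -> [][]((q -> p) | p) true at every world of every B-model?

No, not valid

Tableau for the negation ~([]((q -> p) | p) -> [][]((q -> p) | p)):
1. ~([]((q -> p) | p) -> [][]((q -> p) | p)), u
2. []((q -> p) | p), u   [~->-rule on 1]
3. ~[][]((q -> p) | p), u   [~->-rule on 1]
4. (q -> p) | p, u   [[]-rule on 2 via uRu]
5. p, u   [|-rule on 4 (branches; this branch)]
6. ~[]((q -> p) | p), v   [~[]-rule on 3: fresh world v, uRv]
7. (q -> p) | p, v   [[]-rule on 2 via uRv]
8. p, v   [|-rule on 7 (branches; this branch)]
9. ~((q -> p) | p), w   [~[]-rule on 6: fresh world w, vRw]
10. ~(q -> p), w   [~|-rule on 9]
11. ~p, w   [~|-rule on 9]
12. q, w   [~->-rule on 10]
Accessibility: uRu, uRv, vRu, vRv, vRw, wRv, wRw
The negation has an open branch (countermodel exists).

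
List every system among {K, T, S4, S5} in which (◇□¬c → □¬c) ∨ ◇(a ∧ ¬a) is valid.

S4-tableau for the negation ¬((◇□¬c → □¬c) ∨ ◇(a ∧ ¬a)):
1. ¬((◇□¬c → □¬c) ∨ ◇(a ∧ ¬a)), 0
2. ¬(◇□¬c → □¬c), 0
3. ¬◇(a ∧ ¬a), 0
4. ◇□¬c, 0
5. ¬□¬c, 0
6. ¬(a ∧ ¬a), 0
7. a, 0
8. □¬c, 1
9. ¬(a ∧ ¬a), 1
10. ¬c, 1
11. a, 1
12. c, 2
13. ¬(a ∧ ¬a), 2
14. a, 2
Accessibility: 0R0, 0R1, 0R2, 1R1, 2R2
Complete open branch: countermodel on an S4-frame, so not valid in S4, nor in K, T (the same frame is also a K-frame and a T-frame).
S5-tableau for the negation ¬((◇□¬c → □¬c) ∨ ◇(a ∧ ¬a)):
1. ¬((◇□¬c → □¬c) ∨ ◇(a ∧ ¬a)), 0
2. ¬(◇□¬c → □¬c), 0
3. ¬◇(a ∧ ¬a), 0
4. ◇□¬c, 0
5. ¬□¬c, 0
6. ¬(a ∧ ¬a), 0
7. a, 0
8. □¬c, 1
9. ¬(a ∧ ¬a), 1
10. ¬c, 0
11. ¬c, 1
12. a, 1
13. c, 2
14. ¬(a ∧ ¬a), 2
15. ¬c, 2
Accessibility: 0R0, 0R1, 0R2, 1R0, 1R1, 1R2, 2R0, 2R1, 2R2
Branch closes: c and ¬c both at 2.
Every branch closes (one shown): valid in S5.

S5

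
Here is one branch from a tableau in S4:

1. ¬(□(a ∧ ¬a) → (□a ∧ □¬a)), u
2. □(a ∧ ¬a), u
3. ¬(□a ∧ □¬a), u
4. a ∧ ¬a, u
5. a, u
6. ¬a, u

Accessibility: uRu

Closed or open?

Closed

Both a and ¬a appear at u.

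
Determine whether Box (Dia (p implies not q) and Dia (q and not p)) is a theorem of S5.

Tableau for the negation not Box (Dia (p implies not q) and Dia (q and not p)):
1. not Box (Dia (p implies not q) and Dia (q and not p)), u
2. not (Dia (p implies not q) and Dia (q and not p)), v
3. not Dia (q and not p), v
4. not (q and not p), u
5. not (q and not p), v
6. p, u
7. p, v
Accessibility: uRu, uRv, vRu, vRv
The negation has an open branch (countermodel exists).

No, not valid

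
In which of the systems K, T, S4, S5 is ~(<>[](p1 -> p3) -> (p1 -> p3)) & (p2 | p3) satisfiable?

S4-tableau for the formula:
1. ~(<>[](p1 -> p3) -> (p1 -> p3)) & (p2 | p3), 0
2. ~(<>[](p1 -> p3) -> (p1 -> p3)), 0
3. p2 | p3, 0
4. <>[](p1 -> p3), 0
5. ~(p1 -> p3), 0
6. p1, 0
7. ~p3, 0
8. p2, 0
9. [](p1 -> p3), 1
10. p1 -> p3, 1
11. p3, 1
Accessibility: 0R0, 0R1, 1R1
Complete open branch: satisfiable in S4, hence also in K, T (this S4-model is also a K-model and a T-model).
S5-tableau for the formula:
1. ~(<>[](p1 -> p3) -> (p1 -> p3)) & (p2 | p3), 0
2. ~(<>[](p1 -> p3) -> (p1 -> p3)), 0
3. p2 | p3, 0
4. <>[](p1 -> p3), 0
5. ~(p1 -> p3), 0
6. p1, 0
7. ~p3, 0
8. p2, 0
9. [](p1 -> p3), 1
10. p1 -> p3, 0
11. p1 -> p3, 1
12. p3, 0
Accessibility: 0R0, 0R1, 1R0, 1R1
Branch closes: p3 and ~p3 both at 0.
Every branch closes (one shown): unsatisfiable in S5.

K, T, S4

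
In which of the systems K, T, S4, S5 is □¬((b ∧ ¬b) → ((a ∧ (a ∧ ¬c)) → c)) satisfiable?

T-tableau for the formula:
1. □¬((b ∧ ¬b) → ((a ∧ (a ∧ ¬c)) → c)), u
2. ¬((b ∧ ¬b) → ((a ∧ (a ∧ ¬c)) → c)), u   [□-rule on 1 via uRu]
3. b ∧ ¬b, u   [¬→-rule on 2]
4. ¬((a ∧ (a ∧ ¬c)) → c), u   [¬→-rule on 2]
5. b, u   [∧-rule on 3]
6. ¬b, u   [∧-rule on 3]
Accessibility: uRu
Branch closes: b and ¬b both at u.
Every branch closes (one shown): unsatisfiable in T, hence also in S4, S5 (every S4/S5-frame is a T-frame).
K-tableau for the formula:
1. □¬((b ∧ ¬b) → ((a ∧ (a ∧ ¬c)) → c)), u
Complete open branch: satisfiable in K.

K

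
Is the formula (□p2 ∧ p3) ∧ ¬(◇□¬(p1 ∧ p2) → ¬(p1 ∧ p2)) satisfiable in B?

Unsatisfiable

1. (□p2 ∧ p3) ∧ ¬(◇□¬(p1 ∧ p2) → ¬(p1 ∧ p2)), w0
2. □p2 ∧ p3, w0
3. ¬(◇□¬(p1 ∧ p2) → ¬(p1 ∧ p2)), w0
4. □p2, w0
5. p3, w0
6. ◇□¬(p1 ∧ p2), w0
7. p1 ∧ p2, w0
8. p1, w0
9. p2, w0
10. □¬(p1 ∧ p2), w1
11. p2, w1
12. ¬(p1 ∧ p2), w0
13. ¬(p1 ∧ p2), w1
14. ¬p2, w0
Accessibility: w0Rw0, w0Rw1, w1Rw0, w1Rw1
Branch closes: p2 and ¬p2 both at w0.
All branches of the tableau close; one closing branch shown above.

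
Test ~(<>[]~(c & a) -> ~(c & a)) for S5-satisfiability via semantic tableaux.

1. ~(<>[]~(c & a) -> ~(c & a)), 0
2. <>[]~(c & a), 0   [~->-rule on 1]
3. c & a, 0   [~->-rule on 1]
4. c, 0   [&-rule on 3]
5. a, 0   [&-rule on 3]
6. []~(c & a), 1   [<>-rule on 2: fresh world 1, 0R1]
7. ~(c & a), 0   [[]-rule on 6 via 1R0]
8. ~(c & a), 1   [[]-rule on 6 via 1R1]
9. ~a, 0   [~&-rule on 7 (branches; this branch)]
Accessibility: 0R0, 0R1, 1R0, 1R1
Branch closes: a and ~a both at 0.
Every branch closes; the branch above is one of them.

Unsatisfiable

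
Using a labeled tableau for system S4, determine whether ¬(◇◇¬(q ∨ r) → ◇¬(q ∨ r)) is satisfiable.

Unsatisfiable (every branch closes)

1. ¬(◇◇¬(q ∨ r) → ◇¬(q ∨ r)), w0
2. ◇◇¬(q ∨ r), w0   [¬→-rule on 1]
3. ¬◇¬(q ∨ r), w0   [¬→-rule on 1]
4. q ∨ r, w0   [¬◇-rule on 3 via w0Rw0]
5. r, w0   [∨-rule on 4 (branches; this branch)]
6. ◇¬(q ∨ r), w1   [◇-rule on 2: fresh world w1, w0Rw1]
7. q ∨ r, w1   [¬◇-rule on 3 via w0Rw1]
8. r, w1   [∨-rule on 7 (branches; this branch)]
9. ¬(q ∨ r), w2   [◇-rule on 6: fresh world w2, w1Rw2]
10. ¬q, w2   [¬∨-rule on 9]
11. ¬r, w2   [¬∨-rule on 9]
12. q ∨ r, w2   [¬◇-rule on 3 via w0Rw2]
13. r, w2   [∨-rule on 12 (branches; this branch)]
Accessibility: w0Rw0, w0Rw1, w0Rw2, w1Rw1, w1Rw2, w2Rw2
Branch closes: r and ¬r both at w2.
All branches of the tableau close; one closing branch shown above.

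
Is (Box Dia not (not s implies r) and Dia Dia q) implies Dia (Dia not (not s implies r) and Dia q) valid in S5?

Valid in S5

Tableau for the negation not ((Box Dia not (not s implies r) and Dia Dia q) implies Dia (Dia not (not s implies r) and Dia q)):
1. not ((Box Dia not (not s implies r) and Dia Dia q) implies Dia (Dia not (not s implies r) and Dia q)), 0
2. Box Dia not (not s implies r) and Dia Dia q, 0   [neg-implies-rule on 1]
3. not Dia (Dia not (not s implies r) and Dia q), 0   [neg-implies-rule on 1]
4. Box Dia not (not s implies r), 0   [and-rule on 2]
5. Dia Dia q, 0   [and-rule on 2]
6. not (Dia not (not s implies r) and Dia q), 0   [neg-Dia-rule on 3 via 0R0]
7. Dia not (not s implies r), 0   [Box-rule on 4 via 0R0]
8. not Dia q, 0   [neg-and-rule on 6 (branches; this branch)]
9. not q, 0   [neg-Dia-rule on 8 via 0R0]
10. Dia q, 1   [Dia-rule on 5: fresh world 1, 0R1]
11. not (Dia not (not s implies r) and Dia q), 1   [neg-Dia-rule on 3 via 0R1]
12. Dia not (not s implies r), 1   [Box-rule on 4 via 0R1]
13. not q, 1   [neg-Dia-rule on 8 via 0R1]
14. not Dia q, 1   [neg-and-rule on 11 (branches; this branch)]
15. not (not s implies r), 2   [Dia-rule on 7: fresh world 2, 0R2]
16. not s, 2   [neg-implies-rule on 15]
17. not r, 2   [neg-implies-rule on 15]
18. not (Dia not (not s implies r) and Dia q), 2   [neg-Dia-rule on 3 via 0R2]
19. Dia not (not s implies r), 2   [Box-rule on 4 via 0R2]
20. not q, 2   [neg-Dia-rule on 8 via 0R2]
21. not Dia q, 2   [neg-and-rule on 18 (branches; this branch)]
22. q, 3   [Dia-rule on 10: fresh world 3, 1R3]
23. not (Dia not (not s implies r) and Dia q), 3   [neg-Dia-rule on 3 via 0R3]
24. Dia not (not s implies r), 3   [Box-rule on 4 via 0R3]
25. not q, 3   [neg-Dia-rule on 8 via 0R3]
Accessibility: 0R0, 0R1, 0R2, 0R3, 1R0, 1R1, 1R2, 1R3, 2R0, 2R1, 2R2, 2R3, 3R0, 3R1, 3R2, 3R3
Branch closes: q and not q both at 3.
Every branch of the negation's tableau closes; the branch above is one of them.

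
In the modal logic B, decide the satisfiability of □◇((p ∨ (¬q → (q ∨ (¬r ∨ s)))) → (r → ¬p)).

Yes, satisfiable

1. □◇((p ∨ (¬q → (q ∨ (¬r ∨ s)))) → (r → ¬p)), w0
2. ◇((p ∨ (¬q → (q ∨ (¬r ∨ s)))) → (r → ¬p)), w0   [□-rule on 1 via w0Rw0]
3. (p ∨ (¬q → (q ∨ (¬r ∨ s)))) → (r → ¬p), w1   [◇-rule on 2: fresh world w1, w0Rw1]
4. ◇((p ∨ (¬q → (q ∨ (¬r ∨ s)))) → (r → ¬p)), w1   [□-rule on 1 via w0Rw1]
5. r → ¬p, w1   [→-rule on 3 (branches; this branch)]
6. ¬p, w1   [→-rule on 5 (branches; this branch)]
7. (p ∨ (¬q → (q ∨ (¬r ∨ s)))) → (r → ¬p), w2   [◇-rule on 4: fresh world w2, w1Rw2]
8. r → ¬p, w2   [→-rule on 7 (branches; this branch)]
9. ¬p, w2   [→-rule on 8 (branches; this branch)]
Accessibility: w0Rw0, w0Rw1, w1Rw0, w1Rw1, w1Rw2, w2Rw1, w2Rw2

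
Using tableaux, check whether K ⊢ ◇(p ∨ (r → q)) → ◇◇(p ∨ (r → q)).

Tableau for the negation ¬(◇(p ∨ (r → q)) → ◇◇(p ∨ (r → q))):
1. ¬(◇(p ∨ (r → q)) → ◇◇(p ∨ (r → q))), w0
2. ◇(p ∨ (r → q)), w0   [¬→-rule on 1]
3. ¬◇◇(p ∨ (r → q)), w0   [¬→-rule on 1]
4. p ∨ (r → q), w1   [◇-rule on 2: fresh world w1, w0Rw1]
5. ¬◇(p ∨ (r → q)), w1   [¬◇-rule on 3 via w0Rw1]
6. r → q, w1   [∨-rule on 4 (branches; this branch)]
7. q, w1   [→-rule on 6 (branches; this branch)]
Accessibility: w0Rw1
The negation has an open branch (countermodel exists).

Invalid (countermodel exists)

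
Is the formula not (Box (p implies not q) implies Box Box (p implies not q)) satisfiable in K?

Yes, satisfiable

1. not (Box (p implies not q) implies Box Box (p implies not q)), w0
2. Box (p implies not q), w0
3. not Box Box (p implies not q), w0
4. not Box (p implies not q), w1
5. p implies not q, w1
6. not q, w1
7. not (p implies not q), w2
8. p, w2
9. q, w2
Accessibility: w0Rw1, w1Rw2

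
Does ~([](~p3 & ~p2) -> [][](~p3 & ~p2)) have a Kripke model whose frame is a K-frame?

1. ~([](~p3 & ~p2) -> [][](~p3 & ~p2)), w0
2. [](~p3 & ~p2), w0
3. ~[][](~p3 & ~p2), w0
4. ~[](~p3 & ~p2), w1
5. ~p3 & ~p2, w1
6. ~p3, w1
7. ~p2, w1
8. ~(~p3 & ~p2), w2
9. p2, w2
Accessibility: w0Rw1, w1Rw2

Yes, satisfiable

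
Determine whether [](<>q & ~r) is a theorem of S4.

Tableau for the negation ~[](<>q & ~r):
1. ~[](<>q & ~r), 0
2. ~(<>q & ~r), 1   [~[]-rule on 1: fresh world 1, 0R1]
3. r, 1   [~&-rule on 2 (branches; this branch)]
Accessibility: 0R0, 0R1, 1R1
The negation has an open branch (countermodel exists).

Not valid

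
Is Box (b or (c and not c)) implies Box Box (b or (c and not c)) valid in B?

Invalid (countermodel exists)

Tableau for the negation not (Box (b or (c and not c)) implies Box Box (b or (c and not c))):
1. not (Box (b or (c and not c)) implies Box Box (b or (c and not c))), u
2. Box (b or (c and not c)), u
3. not Box Box (b or (c and not c)), u
4. b or (c and not c), u
5. b, u
6. not Box (b or (c and not c)), v
7. b or (c and not c), v
8. b, v
9. not (b or (c and not c)), w
10. not b, w
11. not (c and not c), w
12. c, w
Accessibility: uRu, uRv, vRu, vRv, vRw, wRv, wRw
The negation has an open branch (countermodel exists).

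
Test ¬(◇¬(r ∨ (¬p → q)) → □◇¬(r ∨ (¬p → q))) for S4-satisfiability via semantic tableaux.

1. ¬(◇¬(r ∨ (¬p → q)) → □◇¬(r ∨ (¬p → q))), 0
2. ◇¬(r ∨ (¬p → q)), 0
3. ¬□◇¬(r ∨ (¬p → q)), 0
4. ¬(r ∨ (¬p → q)), 1
5. ¬r, 1
6. ¬(¬p → q), 1
7. ¬p, 1
8. ¬q, 1
9. ¬◇¬(r ∨ (¬p → q)), 2
10. r ∨ (¬p → q), 2
11. ¬p → q, 2
12. q, 2
Accessibility: 0R0, 0R1, 0R2, 1R1, 2R2

Satisfiable (open branch found)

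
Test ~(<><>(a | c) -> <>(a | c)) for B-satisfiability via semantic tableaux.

1. ~(<><>(a | c) -> <>(a | c)), u
2. <><>(a | c), u
3. ~<>(a | c), u
4. ~(a | c), u
5. ~a, u
6. ~c, u
7. <>(a | c), v
8. ~(a | c), v
9. ~a, v
10. ~c, v
11. a | c, w
12. c, w
Accessibility: uRu, uRv, vRu, vRv, vRw, wRv, wRw

Satisfiable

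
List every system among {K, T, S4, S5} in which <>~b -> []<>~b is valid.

S4-tableau for the negation ~(<>~b -> []<>~b):
1. ~(<>~b -> []<>~b), 0
2. <>~b, 0
3. ~[]<>~b, 0
4. ~b, 1
5. ~<>~b, 2
6. b, 2
Accessibility: 0R0, 0R1, 0R2, 1R1, 2R2
Complete open branch: countermodel on an S4-frame, so not valid in S4, nor in K, T (the same frame is also a K-frame and a T-frame).
S5-tableau for the negation ~(<>~b -> []<>~b):
1. ~(<>~b -> []<>~b), 0
2. <>~b, 0
3. ~[]<>~b, 0
4. ~b, 1
5. ~<>~b, 2
6. b, 0
7. b, 1
Accessibility: 0R0, 0R1, 0R2, 1R0, 1R1, 1R2, 2R0, 2R1, 2R2
Branch closes: b and ~b both at 1.
Every branch closes (one shown): valid in S5.

S5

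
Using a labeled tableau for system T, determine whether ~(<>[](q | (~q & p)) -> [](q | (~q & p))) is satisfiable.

1. ~(<>[](q | (~q & p)) -> [](q | (~q & p))), u
2. <>[](q | (~q & p)), u
3. ~[](q | (~q & p)), u
4. [](q | (~q & p)), v
5. q | (~q & p), v
6. ~q & p, v
7. ~q, v
8. p, v
9. ~(q | (~q & p)), w
10. ~q, w
11. ~(~q & p), w
12. ~p, w
Accessibility: uRu, uRv, uRw, vRv, wRw

Yes, satisfiable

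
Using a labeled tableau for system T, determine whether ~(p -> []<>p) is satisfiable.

Satisfiable

1. ~(p -> []<>p), u
2. p, u   [~->-rule on 1]
3. ~[]<>p, u   [~->-rule on 1]
4. ~<>p, v   [~[]-rule on 3: fresh world v, uRv]
5. ~p, v   [~<>-rule on 4 via vRv]
Accessibility: uRu, uRv, vRv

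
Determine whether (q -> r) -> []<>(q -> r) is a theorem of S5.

Tableau for the negation ~((q -> r) -> []<>(q -> r)):
1. ~((q -> r) -> []<>(q -> r)), w0
2. q -> r, w0
3. ~[]<>(q -> r), w0
4. r, w0
5. ~<>(q -> r), w1
6. ~(q -> r), w0
7. q, w0
8. ~r, w0
Accessibility: w0Rw0, w0Rw1, w1Rw0, w1Rw1
Branch closes: r and ~r both at w0.
Every branch of the negation's tableau closes; the branch above is one of them.

Yes, valid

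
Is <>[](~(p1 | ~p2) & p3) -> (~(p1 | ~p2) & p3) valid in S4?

Tableau for the negation ~(<>[](~(p1 | ~p2) & p3) -> (~(p1 | ~p2) & p3)):
1. ~(<>[](~(p1 | ~p2) & p3) -> (~(p1 | ~p2) & p3)), u
2. <>[](~(p1 | ~p2) & p3), u
3. ~(~(p1 | ~p2) & p3), u
4. ~p3, u
5. [](~(p1 | ~p2) & p3), v
6. ~(p1 | ~p2) & p3, v
7. ~(p1 | ~p2), v
8. p3, v
9. ~p1, v
10. p2, v
Accessibility: uRu, uRv, vRv
The negation has an open branch (countermodel exists).

Invalid (countermodel exists)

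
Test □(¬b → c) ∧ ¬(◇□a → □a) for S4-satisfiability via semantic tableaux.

Yes, satisfiable

1. □(¬b → c) ∧ ¬(◇□a → □a), 0
2. □(¬b → c), 0
3. ¬(◇□a → □a), 0
4. ◇□a, 0
5. ¬□a, 0
6. ¬b → c, 0
7. c, 0
8. □a, 1
9. ¬b → c, 1
10. a, 1
11. c, 1
12. ¬a, 2
13. ¬b → c, 2
14. c, 2
Accessibility: 0R0, 0R1, 0R2, 1R1, 2R2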